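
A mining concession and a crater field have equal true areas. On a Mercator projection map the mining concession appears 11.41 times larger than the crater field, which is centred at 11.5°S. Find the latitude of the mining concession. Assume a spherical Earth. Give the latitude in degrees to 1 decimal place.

73.1°

Mercator areal scale is sec²φ, so apparent-area ratio = sec²φ₁ / sec²φ₂ = cos²φ₂ / cos²φ₁.
cos²φ₂ / cos²φ₁ = 11.41  ⇒  cos φ₁ = cos 11.5° / √11.41 = 0.9799/3.378 = 0.2901.
φ₁ = arccos(0.2901) ≈ 73.1°.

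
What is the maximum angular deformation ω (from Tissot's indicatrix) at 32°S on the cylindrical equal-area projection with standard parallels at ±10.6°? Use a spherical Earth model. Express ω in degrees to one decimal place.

Cylindrical equal-area (φ₀ = 10.6°): h = cos φ / cos 10.6° along meridians, k = cos 10.6° / cos φ along parallels; h·k = 1.
At 32°: h = 0.8628, k = 1.159; principal scales a = 1.159, b = 0.8628.
sin(ω/2) = (a − b)/(a + b) = 0.2963/2.022 = 0.1465, so ω = 2 arcsin(0.1465) ≈ 16.9°.

16.9°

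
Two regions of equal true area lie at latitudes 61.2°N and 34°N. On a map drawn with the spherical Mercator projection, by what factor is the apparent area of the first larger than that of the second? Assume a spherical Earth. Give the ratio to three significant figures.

2.96

On Mercator, area is exaggerated by sec²φ = 1/cos²φ.
At 61.2°: sec²(61.2°) = 1/0.4818² = 4.309.
At 34°: sec²(34°) = 1/0.8290² = 1.455.
Ratio = 4.309/1.455 = cos²(34°)/cos²(61.2°) ≈ 2.96.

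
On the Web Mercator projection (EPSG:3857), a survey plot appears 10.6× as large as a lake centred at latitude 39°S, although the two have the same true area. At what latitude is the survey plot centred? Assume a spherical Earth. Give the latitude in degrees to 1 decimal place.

76.2°

Mercator areal scale is sec²φ, so apparent-area ratio = sec²φ₁ / sec²φ₂ = cos²φ₂ / cos²φ₁.
cos²φ₂ / cos²φ₁ = 10.6  ⇒  cos φ₁ = cos 39° / √10.6 = 0.7771/3.256 = 0.2387.
φ₁ = arccos(0.2387) ≈ 76.2°.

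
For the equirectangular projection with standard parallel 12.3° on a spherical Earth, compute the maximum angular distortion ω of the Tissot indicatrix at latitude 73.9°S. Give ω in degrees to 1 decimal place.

The equidistant cylindrical projection with φ₀ = 12.3° has h = 1 (meridians true) and k = cos φ₀ / cos φ along parallels.
At 73.9°: h = 1.000, k = 3.523; principal scales a = 3.523, b = 1.000.
sin(ω/2) = (a − b)/(a + b) = 2.523/4.523 = 0.5578, so ω = 2 arcsin(0.5578) ≈ 67.8°.

67.8°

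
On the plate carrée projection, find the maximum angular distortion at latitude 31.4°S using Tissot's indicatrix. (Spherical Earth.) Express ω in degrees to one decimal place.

For the equirectangular projection with φ₀ = 0 (plate carrée), h = 1 along meridians and k = sec φ along parallels.
At 31.4°: h = 1.000, k = 1.172; principal scales a = 1.172, b = 1.000.
sin(ω/2) = (a − b)/(a + b) = 0.1716/2.172 = 0.07901, so ω = 2 arcsin(0.07901) ≈ 9.1°.

9.1°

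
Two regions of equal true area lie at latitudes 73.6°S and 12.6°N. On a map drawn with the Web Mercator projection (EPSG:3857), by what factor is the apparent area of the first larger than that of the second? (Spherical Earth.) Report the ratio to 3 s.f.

11.9

Mercator is conformal with k = sec φ, so areal scale = k² = sec²φ.
At 73.6°: sec²(73.6°) = 1/0.2823² = 12.54.
At 12.6°: sec²(12.6°) = 1/0.9759² = 1.050.
Ratio = 12.54/1.050 = cos²(12.6°)/cos²(73.6°) ≈ 11.9.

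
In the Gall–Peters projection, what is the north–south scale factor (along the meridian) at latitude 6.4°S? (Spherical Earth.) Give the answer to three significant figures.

Gall–Peters is a cylindrical equal-area projection with standard parallels at ±45°. A cylindrical equal-area projection with standard parallel φ₀ has meridian scale h = cos φ / cos φ₀ and parallel scale k = cos φ₀ / cos φ (so areas are preserved, h·k = 1).
h = cos 6.4° / cos 45° = 0.9938/0.7071 = 1.405.

1.41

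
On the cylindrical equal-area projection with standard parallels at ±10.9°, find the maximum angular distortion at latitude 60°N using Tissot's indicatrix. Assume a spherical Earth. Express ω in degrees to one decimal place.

Cylindrical equal-area (φ₀ = 10.9°): h = cos φ / cos 10.9° along meridians, k = cos 10.9° / cos φ along parallels; h·k = 1.
At 60°: h = 0.5092, k = 1.964; principal scales a = 1.964, b = 0.5092.
sin(ω/2) = (a − b)/(a + b) = 1.455/2.473 = 0.5882, so ω = 2 arcsin(0.5882) ≈ 72.1°.

72.1°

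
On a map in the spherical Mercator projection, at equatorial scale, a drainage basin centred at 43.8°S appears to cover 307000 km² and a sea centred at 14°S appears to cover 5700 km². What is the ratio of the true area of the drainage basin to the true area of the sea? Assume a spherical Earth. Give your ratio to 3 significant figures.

Mercator's areal exaggeration is sec²φ; hence true area = (apparent area) · cos²φ.
True area of drainage basin: 307000 × cos²(43.8°) = 307000 × 0.5209 = 159900 km².
True area of sea: 5700 × cos²(14°) = 5700 × 0.9415 = 5366 km².
Ratio = 159900 / 5366 ≈ 29.8.

29.8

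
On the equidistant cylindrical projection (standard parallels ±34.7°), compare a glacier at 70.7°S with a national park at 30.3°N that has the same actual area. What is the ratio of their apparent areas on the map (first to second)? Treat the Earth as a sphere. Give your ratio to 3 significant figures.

2.61

With standard parallel φ₀ = 34.7°, the equirectangular projection gives x = Rλ cos φ₀, y = Rφ, so h = 1 and k = cos 34.7° / cos φ.
Areal scale at 70.7°: h·k = 1.000 × 2.487 = 2.487.
Areal scale at 30.3°: h·k = 1.000 × 0.9522 = 0.9522.
Ratio = 2.487/0.9522 ≈ 2.61.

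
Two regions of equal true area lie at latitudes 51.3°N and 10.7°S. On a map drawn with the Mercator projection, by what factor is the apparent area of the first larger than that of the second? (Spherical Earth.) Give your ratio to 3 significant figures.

Mercator areal scale is sec²φ.
At 51.3°: sec²(51.3°) = 1/0.6252² = 2.558.
At 10.7°: sec²(10.7°) = 1/0.9826² = 1.036.
Ratio = 2.558/1.036 = cos²(10.7°)/cos²(51.3°) ≈ 2.47.

2.47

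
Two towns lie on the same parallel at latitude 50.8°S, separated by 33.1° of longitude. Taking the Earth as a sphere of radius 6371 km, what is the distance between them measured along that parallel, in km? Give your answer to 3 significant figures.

Arc length along a parallel = R cos φ · Δλ (with Δλ in radians).
= 6371 × cos 50.8° × (33.1° × π/180) = 6371 × 0.6320 × 0.5777 ≈ 2330 km.

2330 km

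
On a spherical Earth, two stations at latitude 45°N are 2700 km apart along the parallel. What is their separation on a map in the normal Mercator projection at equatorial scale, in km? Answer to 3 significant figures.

3820 km

The Mercator projection is conformal; its linear scale factor is the same in every direction and equals sec φ = 1/cos φ.
Along the parallel, k = sec 45° = 1/0.7071 = 1.414.
Map distance = 2700 × 1.414 ≈ 3820 km.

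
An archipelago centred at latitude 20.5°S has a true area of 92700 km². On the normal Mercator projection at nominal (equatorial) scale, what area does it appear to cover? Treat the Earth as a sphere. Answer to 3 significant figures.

For Mercator, h = k = sec φ (a conformal cylindrical projection has a single point scale, 1/cos φ).
Areal scale = k² = sec²φ = 1/cos²(20.5°) = 1/0.9367² = 1.140.
Apparent area = 92700 × 1.140 ≈ 106000 km².

106000 km²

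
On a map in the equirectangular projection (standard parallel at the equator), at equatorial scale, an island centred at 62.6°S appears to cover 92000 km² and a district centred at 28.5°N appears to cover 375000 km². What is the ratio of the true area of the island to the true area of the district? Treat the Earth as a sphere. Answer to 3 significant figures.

Plate carrée has h = 1 and k = sec φ, giving areal scale sec φ; true area = (apparent area) · cos φ.
True area of island: 92000 × cos(62.6°) = 92000 × 0.4602 = 42340 km².
True area of district: 375000 × cos(28.5°) = 375000 × 0.8788 = 329600 km².
Ratio = 42340 / 329600 ≈ 0.128.

0.128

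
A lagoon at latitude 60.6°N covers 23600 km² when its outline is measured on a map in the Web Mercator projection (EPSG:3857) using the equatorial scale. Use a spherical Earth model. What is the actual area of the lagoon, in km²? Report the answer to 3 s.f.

Mercator is conformal, so the point scale is isotropic: h = k = sec φ = 1/cos φ.
Areal scale = k² = sec²φ = 1/cos²(60.6°) = 1/0.4909² = 4.150.
True area = apparent / (areal scale) = 23600 / 4.150 ≈ 5690 km².

5690 km²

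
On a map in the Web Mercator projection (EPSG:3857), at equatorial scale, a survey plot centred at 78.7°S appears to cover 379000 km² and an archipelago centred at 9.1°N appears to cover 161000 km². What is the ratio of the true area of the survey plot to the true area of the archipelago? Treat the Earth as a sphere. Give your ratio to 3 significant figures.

Mercator's areal exaggeration is sec²φ; hence true area = (apparent area) · cos²φ.
True area of survey plot: 379000 × cos²(78.7°) = 379000 × 0.03839 = 14550 km².
True area of archipelago: 161000 × cos²(9.1°) = 161000 × 0.9750 = 157000 km².
Ratio = 14550 / 157000 ≈ 0.0927.

0.0927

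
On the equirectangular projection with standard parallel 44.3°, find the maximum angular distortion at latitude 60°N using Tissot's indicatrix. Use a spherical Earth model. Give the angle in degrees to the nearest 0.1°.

20.4°

The equidistant cylindrical projection with φ₀ = 44.3° has h = 1 (meridians true) and k = cos φ₀ / cos φ along parallels.
At 60°: h = 1.000, k = 1.431; principal scales a = 1.431, b = 1.000.
sin(ω/2) = (a − b)/(a + b) = 0.4314/2.431 = 0.1774, so ω = 2 arcsin(0.1774) ≈ 20.4°.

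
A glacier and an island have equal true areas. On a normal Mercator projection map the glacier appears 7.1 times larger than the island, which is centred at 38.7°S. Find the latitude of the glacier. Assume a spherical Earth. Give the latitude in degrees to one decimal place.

On Mercator, (apparent₁)/(apparent₂) = sec²φ₁ / sec²φ₂ when true areas are equal.
cos²φ₂ / cos²φ₁ = 7.1  ⇒  cos φ₁ = cos 38.7° / √7.1 = 0.7804/2.665 = 0.2929.
φ₁ = arccos(0.2929) ≈ 73.0°.

73.0°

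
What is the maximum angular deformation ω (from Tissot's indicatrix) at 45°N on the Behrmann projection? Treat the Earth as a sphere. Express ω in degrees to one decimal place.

23.1°

The Behrmann projection is cylindrical equal-area with φ₀ = 30°. Cylindrical equal-area (φ₀ = 30°): h = cos φ / cos 30° along meridians, k = cos 30° / cos φ along parallels; h·k = 1.
At 45°: h = 0.8165, k = 1.225; principal scales a = 1.225, b = 0.8165.
sin(ω/2) = (a − b)/(a + b) = 0.4082/2.041 = 0.2000, so ω = 2 arcsin(0.2000) ≈ 23.1°.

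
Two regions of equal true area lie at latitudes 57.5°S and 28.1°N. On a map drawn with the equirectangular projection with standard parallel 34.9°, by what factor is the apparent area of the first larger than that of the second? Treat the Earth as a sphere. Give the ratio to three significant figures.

1.64

In the equirectangular projection with standard parallel φ₀ = 34.9° (x = Rλ cos φ₀, y = Rφ), meridians are true-scale (h = 1) and the parallel scale is k = cos φ₀ / cos φ.
Areal scale at 57.5°: h·k = 1.000 × 1.526 = 1.526.
Areal scale at 28.1°: h·k = 1.000 × 0.9297 = 0.9297.
Ratio = 1.526/0.9297 ≈ 1.64.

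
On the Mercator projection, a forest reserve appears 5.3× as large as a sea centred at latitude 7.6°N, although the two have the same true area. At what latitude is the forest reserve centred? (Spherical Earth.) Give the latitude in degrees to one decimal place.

64.5°

Mercator areal scale is sec²φ, so apparent-area ratio = sec²φ₁ / sec²φ₂ = cos²φ₂ / cos²φ₁.
cos²φ₂ / cos²φ₁ = 5.3  ⇒  cos φ₁ = cos 7.6° / √5.3 = 0.9912/2.302 = 0.4306.
φ₁ = arccos(0.4306) ≈ 64.5°.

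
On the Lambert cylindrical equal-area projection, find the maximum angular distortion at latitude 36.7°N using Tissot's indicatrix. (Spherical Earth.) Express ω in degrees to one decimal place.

25.1°

The Lambert cylindrical equal-area projection is the cylindrical equal-area projection with its standard parallel at the equator (φ₀ = 0). A cylindrical equal-area projection with standard parallel φ₀ has meridian scale h = cos φ / cos φ₀ and parallel scale k = cos φ₀ / cos φ (so areas are preserved, h·k = 1).
At 36.7°: h = 0.8018, k = 1.247; principal scales a = 1.247, b = 0.8018.
sin(ω/2) = (a − b)/(a + b) = 0.4455/2.049 = 0.2174, so ω = 2 arcsin(0.2174) ≈ 25.1°.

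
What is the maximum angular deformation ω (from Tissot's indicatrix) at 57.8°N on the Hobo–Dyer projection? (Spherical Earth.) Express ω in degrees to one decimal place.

Hobo–Dyer is a cylindrical equal-area projection with standard parallels at ±37.5°. For cylindrical equal-area with standard parallel φ₀, h = cos φ / cos φ₀ and k = cos φ₀ / cos φ, so h·k = 1.
At 57.8°: h = 0.6717, k = 1.489; principal scales a = 1.489, b = 0.6717.
sin(ω/2) = (a − b)/(a + b) = 0.8171/2.160 = 0.3782, so ω = 2 arcsin(0.3782) ≈ 44.4°.

44.4°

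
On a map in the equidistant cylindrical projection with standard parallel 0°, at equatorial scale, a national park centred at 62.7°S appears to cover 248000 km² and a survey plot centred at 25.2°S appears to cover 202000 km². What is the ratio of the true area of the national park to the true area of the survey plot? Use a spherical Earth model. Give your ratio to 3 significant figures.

Plate carrée has h = 1 and k = sec φ, giving areal scale sec φ; true area = (apparent area) · cos φ.
True area of national park: 248000 × cos(62.7°) = 248000 × 0.4586 = 113700 km².
True area of survey plot: 202000 × cos(25.2°) = 202000 × 0.9048 = 182800 km².
Ratio = 113700 / 182800 ≈ 0.622.

0.622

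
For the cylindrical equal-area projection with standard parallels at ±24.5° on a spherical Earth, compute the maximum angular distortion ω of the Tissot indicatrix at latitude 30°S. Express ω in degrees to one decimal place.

A cylindrical equal-area projection with standard parallel φ₀ has meridian scale h = cos φ / cos φ₀ and parallel scale k = cos φ₀ / cos φ (so areas are preserved, h·k = 1).
At 30°: h = 0.9517, k = 1.051; principal scales a = 1.051, b = 0.9517.
sin(ω/2) = (a − b)/(a + b) = 0.09902/2.002 = 0.04945, so ω = 2 arcsin(0.04945) ≈ 5.7°.

5.7°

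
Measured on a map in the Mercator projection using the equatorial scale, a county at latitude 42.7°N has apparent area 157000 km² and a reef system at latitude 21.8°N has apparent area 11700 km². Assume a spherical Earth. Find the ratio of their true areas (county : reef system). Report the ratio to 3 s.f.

8.41

On Mercator the areal scale is sec²φ, so true area = apparent × cos²φ.
True area of county: 157000 × cos²(42.7°) = 157000 × 0.5401 = 84800 km².
True area of reef system: 11700 × cos²(21.8°) = 11700 × 0.8621 = 10090 km².
Ratio = 84800 / 10090 ≈ 8.41.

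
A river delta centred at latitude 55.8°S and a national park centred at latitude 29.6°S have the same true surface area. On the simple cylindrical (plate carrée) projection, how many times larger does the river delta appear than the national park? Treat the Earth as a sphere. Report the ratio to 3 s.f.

1.55

Plate carrée maps x = Rλ, y = Rφ. The meridian scale is h = 1 and the parallel scale is k = 1/cos φ = sec φ.
Areal scale at 55.8°: h·k = 1.000 × 1.779 = 1.779.
Areal scale at 29.6°: h·k = 1.000 × 1.150 = 1.150.
Ratio = 1.779/1.150 ≈ 1.55.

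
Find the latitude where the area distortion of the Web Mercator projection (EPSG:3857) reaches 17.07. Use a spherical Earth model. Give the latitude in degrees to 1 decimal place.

76.0°

Mercator areal scale is sec²φ.
sec²φ = 17.07  ⇒  cos²φ = 0.05858  ⇒  cos φ = 0.2420.
φ = arccos(0.2420) ≈ 76.0°.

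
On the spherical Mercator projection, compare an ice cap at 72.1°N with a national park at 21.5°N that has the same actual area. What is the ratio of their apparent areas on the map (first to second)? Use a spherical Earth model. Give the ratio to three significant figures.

Mercator is conformal with k = sec φ, so areal scale = k² = sec²φ.
At 72.1°: sec²(72.1°) = 1/0.3074² = 10.59.
At 21.5°: sec²(21.5°) = 1/0.9304² = 1.155.
Ratio = 10.59/1.155 = cos²(21.5°)/cos²(72.1°) ≈ 9.16.

9.16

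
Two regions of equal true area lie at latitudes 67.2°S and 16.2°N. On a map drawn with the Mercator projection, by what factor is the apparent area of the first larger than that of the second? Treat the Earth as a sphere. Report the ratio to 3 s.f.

Mercator is conformal with k = sec φ, so areal scale = k² = sec²φ.
At 67.2°: sec²(67.2°) = 1/0.3875² = 6.659.
At 16.2°: sec²(16.2°) = 1/0.9603² = 1.084.
Ratio = 6.659/1.084 = cos²(16.2°)/cos²(67.2°) ≈ 6.14.

6.14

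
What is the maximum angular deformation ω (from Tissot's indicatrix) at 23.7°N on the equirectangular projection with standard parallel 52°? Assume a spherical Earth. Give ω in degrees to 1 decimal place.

The equidistant cylindrical projection with φ₀ = 52° has h = 1 (meridians true) and k = cos φ₀ / cos φ along parallels.
At 23.7°: h = 1.000, k = 0.6724; principal scales a = 1.000, b = 0.6724.
sin(ω/2) = (a − b)/(a + b) = 0.3276/1.672 = 0.1959, so ω = 2 arcsin(0.1959) ≈ 22.6°.

22.6°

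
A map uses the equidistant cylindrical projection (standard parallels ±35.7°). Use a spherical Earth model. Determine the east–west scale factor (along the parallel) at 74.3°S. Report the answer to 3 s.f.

With standard parallel φ₀ = 35.7°, the equirectangular projection gives x = Rλ cos φ₀, y = Rφ, so h = 1 and k = cos 35.7° / cos φ.
k = cos 35.7° / cos 74.3° = 0.8121/0.2706 = 3.001.

3.00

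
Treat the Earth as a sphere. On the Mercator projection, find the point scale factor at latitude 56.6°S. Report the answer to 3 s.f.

The Mercator projection is conformal; its linear scale factor is the same in every direction and equals sec φ = 1/cos φ.
k = 1/cos 56.6° = 1/0.5505 = 1.817.

1.82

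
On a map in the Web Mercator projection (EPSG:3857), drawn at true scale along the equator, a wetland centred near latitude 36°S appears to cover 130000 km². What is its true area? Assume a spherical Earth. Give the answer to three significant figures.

Mercator is conformal, so the point scale is isotropic: h = k = sec φ = 1/cos φ.
Areal scale = k² = sec²φ = 1/cos²(36°) = 1/0.8090² = 1.528.
True area = apparent / (areal scale) = 130000 / 1.528 ≈ 85100 km².

85100 km²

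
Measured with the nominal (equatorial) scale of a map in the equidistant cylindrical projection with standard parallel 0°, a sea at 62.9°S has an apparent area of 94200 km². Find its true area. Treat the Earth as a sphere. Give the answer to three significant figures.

42900 km²

For the equirectangular projection with φ₀ = 0 (plate carrée), h = 1 along meridians and k = sec φ along parallels.
Areal scale = h·k = 1 × sec φ; at 62.9°, h = 1.000, k = 2.195, so h·k = 2.195.
True area = apparent / (areal scale) = 94200 / 2.195 ≈ 42900 km².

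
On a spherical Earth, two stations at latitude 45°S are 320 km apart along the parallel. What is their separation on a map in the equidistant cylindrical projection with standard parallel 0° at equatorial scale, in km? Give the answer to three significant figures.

For the equirectangular projection with φ₀ = 0 (plate carrée), h = 1 along meridians and k = sec φ along parallels.
Along the parallel, k = sec 45° = 1/0.7071 = 1.414.
Map distance = 320 × 1.414 ≈ 453 km.

453 km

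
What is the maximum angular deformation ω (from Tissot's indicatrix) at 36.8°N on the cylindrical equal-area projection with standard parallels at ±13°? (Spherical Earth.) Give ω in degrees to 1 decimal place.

A cylindrical equal-area projection with standard parallel φ₀ has meridian scale h = cos φ / cos φ₀ and parallel scale k = cos φ₀ / cos φ (so areas are preserved, h·k = 1).
At 36.8°: h = 0.8218, k = 1.217; principal scales a = 1.217, b = 0.8218.
sin(ω/2) = (a − b)/(a + b) = 0.3951/2.039 = 0.1938, so ω = 2 arcsin(0.1938) ≈ 22.3°.

22.3°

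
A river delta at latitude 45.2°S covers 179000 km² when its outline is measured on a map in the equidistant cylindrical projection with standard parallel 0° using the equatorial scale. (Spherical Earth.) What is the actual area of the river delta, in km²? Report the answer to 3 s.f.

126000 km²

Plate carrée maps x = Rλ, y = Rφ. The meridian scale is h = 1 and the parallel scale is k = 1/cos φ = sec φ.
Areal scale = h·k = 1 × sec φ; at 45.2°, h = 1.000, k = 1.419, so h·k = 1.419.
True area = apparent / (areal scale) = 179000 / 1.419 ≈ 126000 km².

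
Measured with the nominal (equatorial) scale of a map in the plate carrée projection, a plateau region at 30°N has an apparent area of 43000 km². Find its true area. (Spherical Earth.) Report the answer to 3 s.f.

37200 km²

For the equirectangular projection with φ₀ = 0 (plate carrée), h = 1 along meridians and k = sec φ along parallels.
Areal scale = h·k = 1 × sec φ; at 30°, h = 1.000, k = 1.155, so h·k = 1.155.
True area = apparent / (areal scale) = 43000 / 1.155 ≈ 37200 km².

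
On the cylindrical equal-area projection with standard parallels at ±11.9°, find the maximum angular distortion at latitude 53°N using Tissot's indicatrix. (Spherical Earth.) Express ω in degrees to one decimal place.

Cylindrical equal-area (φ₀ = 11.9°): h = cos φ / cos 11.9° along meridians, k = cos 11.9° / cos φ along parallels; h·k = 1.
At 53°: h = 0.6150, k = 1.626; principal scales a = 1.626, b = 0.6150.
sin(ω/2) = (a − b)/(a + b) = 1.011/2.241 = 0.4511, so ω = 2 arcsin(0.4511) ≈ 53.6°.

53.6°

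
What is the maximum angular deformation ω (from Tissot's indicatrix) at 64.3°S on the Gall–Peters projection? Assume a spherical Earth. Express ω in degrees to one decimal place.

Gall–Peters is a cylindrical equal-area projection with standard parallels at ±45°. A cylindrical equal-area projection with standard parallel φ₀ has meridian scale h = cos φ / cos φ₀ and parallel scale k = cos φ₀ / cos φ (so areas are preserved, h·k = 1).
At 64.3°: h = 0.6133, k = 1.631; principal scales a = 1.631, b = 0.6133.
sin(ω/2) = (a − b)/(a + b) = 1.017/2.244 = 0.4534, so ω = 2 arcsin(0.4534) ≈ 53.9°.

53.9°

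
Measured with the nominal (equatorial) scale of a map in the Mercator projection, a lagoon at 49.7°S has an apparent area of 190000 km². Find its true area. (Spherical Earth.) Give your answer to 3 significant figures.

The Mercator projection is conformal; its linear scale factor is the same in every direction and equals sec φ = 1/cos φ.
Areal scale = k² = sec²φ = 1/cos²(49.7°) = 1/0.6468² = 2.390.
True area = apparent / (areal scale) = 190000 / 2.390 ≈ 79500 km².

79500 km²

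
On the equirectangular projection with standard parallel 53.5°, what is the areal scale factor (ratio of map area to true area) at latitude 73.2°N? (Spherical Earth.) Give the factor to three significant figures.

The equidistant cylindrical projection with φ₀ = 53.5° has h = 1 (meridians true) and k = cos φ₀ / cos φ along parallels.
Areal scale = h·k = 1 × cos φ₀ / cos φ; at 73.2°, h = 1.000, k = 2.058, so h·k = 2.058.

2.06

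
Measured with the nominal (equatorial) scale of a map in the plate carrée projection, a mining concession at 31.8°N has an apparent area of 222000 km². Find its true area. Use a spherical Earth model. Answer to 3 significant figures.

In the plate carrée (x = Rλ, y = Rφ), meridians are true-scale (h = 1) and parallels are stretched by k = sec φ.
Areal scale = h·k = 1 × sec φ; at 31.8°, h = 1.000, k = 1.177, so h·k = 1.177.
True area = apparent / (areal scale) = 222000 / 1.177 ≈ 189000 km².

189000 km²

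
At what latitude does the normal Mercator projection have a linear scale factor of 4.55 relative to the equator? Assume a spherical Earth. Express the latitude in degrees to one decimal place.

Mercator scale is k = sec φ = 1/cos φ.
1/cos φ = 4.55  ⇒  cos φ = 0.2198  ⇒  φ = arccos(0.2198) ≈ 77.3°.

77.3°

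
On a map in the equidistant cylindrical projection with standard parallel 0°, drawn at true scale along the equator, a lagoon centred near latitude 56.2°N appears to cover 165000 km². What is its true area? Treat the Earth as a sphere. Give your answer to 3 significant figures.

91800 km²

Plate carrée maps x = Rλ, y = Rφ. The meridian scale is h = 1 and the parallel scale is k = 1/cos φ = sec φ.
Areal scale = h·k = 1 × sec φ; at 56.2°, h = 1.000, k = 1.798, so h·k = 1.798.
True area = apparent / (areal scale) = 165000 / 1.798 ≈ 91800 km².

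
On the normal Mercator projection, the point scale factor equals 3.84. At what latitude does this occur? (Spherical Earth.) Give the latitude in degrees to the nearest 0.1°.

Mercator scale is k = sec φ = 1/cos φ.
1/cos φ = 3.84  ⇒  cos φ = 0.2604  ⇒  φ = arccos(0.2604) ≈ 74.9°.

74.9°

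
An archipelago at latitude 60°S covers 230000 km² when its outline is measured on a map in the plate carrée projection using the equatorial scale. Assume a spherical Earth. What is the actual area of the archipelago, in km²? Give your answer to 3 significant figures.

115000 km²

For the equirectangular projection with φ₀ = 0 (plate carrée), h = 1 along meridians and k = sec φ along parallels.
Areal scale = h·k = 1 × sec φ; at 60°, h = 1.000, k = 2.000, so h·k = 2.000.
True area = apparent / (areal scale) = 230000 / 2.000 ≈ 115000 km².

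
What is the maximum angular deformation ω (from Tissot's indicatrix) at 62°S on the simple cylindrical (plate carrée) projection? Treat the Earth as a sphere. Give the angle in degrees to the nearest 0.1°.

42.3°

Plate carrée maps x = Rλ, y = Rφ. The meridian scale is h = 1 and the parallel scale is k = 1/cos φ = sec φ.
At 62°: h = 1.000, k = 2.130; principal scales a = 2.130, b = 1.000.
sin(ω/2) = (a − b)/(a + b) = 1.130/3.130 = 0.3610, so ω = 2 arcsin(0.3610) ≈ 42.3°.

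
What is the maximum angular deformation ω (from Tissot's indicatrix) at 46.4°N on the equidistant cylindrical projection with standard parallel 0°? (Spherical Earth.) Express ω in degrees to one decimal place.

21.2°

Plate carrée maps x = Rλ, y = Rφ. The meridian scale is h = 1 and the parallel scale is k = 1/cos φ = sec φ.
At 46.4°: h = 1.000, k = 1.450; principal scales a = 1.450, b = 1.000.
sin(ω/2) = (a − b)/(a + b) = 0.4501/2.450 = 0.1837, so ω = 2 arcsin(0.1837) ≈ 21.2°.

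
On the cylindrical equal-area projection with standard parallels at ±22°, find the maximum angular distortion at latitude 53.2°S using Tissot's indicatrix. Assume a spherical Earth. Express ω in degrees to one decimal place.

Cylindrical equal-area (φ₀ = 22°): h = cos φ / cos 22° along meridians, k = cos 22° / cos φ along parallels; h·k = 1.
At 53.2°: h = 0.6461, k = 1.548; principal scales a = 1.548, b = 0.6461.
sin(ω/2) = (a − b)/(a + b) = 0.9018/2.194 = 0.4110, so ω = 2 arcsin(0.4110) ≈ 48.5°.

48.5°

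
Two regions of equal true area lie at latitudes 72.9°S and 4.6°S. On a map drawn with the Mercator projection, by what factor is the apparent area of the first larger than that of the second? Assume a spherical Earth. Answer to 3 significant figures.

11.5

Mercator areal scale is sec²φ.
At 72.9°: sec²(72.9°) = 1/0.2940² = 11.57.
At 4.6°: sec²(4.6°) = 1/0.9968² = 1.006.
Ratio = 11.57/1.006 = cos²(4.6°)/cos²(72.9°) ≈ 11.5.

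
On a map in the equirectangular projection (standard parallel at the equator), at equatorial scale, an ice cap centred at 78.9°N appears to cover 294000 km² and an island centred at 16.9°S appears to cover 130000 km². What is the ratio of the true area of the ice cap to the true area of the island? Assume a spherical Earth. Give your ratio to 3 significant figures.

0.455

On the plate carrée, areal scale = h·k = 1 × sec φ, so true area = apparent × cos φ.
True area of ice cap: 294000 × cos(78.9°) = 294000 × 0.1925 = 56600 km².
True area of island: 130000 × cos(16.9°) = 130000 × 0.9568 = 124400 km².
Ratio = 56600 / 124400 ≈ 0.455.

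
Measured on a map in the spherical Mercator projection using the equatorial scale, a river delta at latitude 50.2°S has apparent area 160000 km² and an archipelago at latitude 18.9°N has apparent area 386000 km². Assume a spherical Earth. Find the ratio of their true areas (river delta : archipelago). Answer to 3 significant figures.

Mercator's areal exaggeration is sec²φ; hence true area = (apparent area) · cos²φ.
True area of river delta: 160000 × cos²(50.2°) = 160000 × 0.4097 = 65560 km².
True area of archipelago: 386000 × cos²(18.9°) = 386000 × 0.8951 = 345500 km².
Ratio = 65560 / 345500 ≈ 0.190.

0.190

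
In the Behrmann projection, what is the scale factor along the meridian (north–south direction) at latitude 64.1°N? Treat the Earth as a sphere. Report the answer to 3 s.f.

0.504

Behrmann is a cylindrical equal-area projection with standard parallels at ±30°. Cylindrical equal-area (φ₀ = 30°): h = cos φ / cos 30° along meridians, k = cos 30° / cos φ along parallels; h·k = 1.
h = cos 64.1° / cos 30° = 0.4368/0.8660 = 0.5044.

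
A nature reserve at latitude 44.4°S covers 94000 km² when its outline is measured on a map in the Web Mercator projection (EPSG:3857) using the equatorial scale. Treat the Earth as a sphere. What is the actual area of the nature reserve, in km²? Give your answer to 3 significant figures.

48000 km²

Mercator is conformal, so the point scale is isotropic: h = k = sec φ = 1/cos φ.
Areal scale = k² = sec²φ = 1/cos²(44.4°) = 1/0.7145² = 1.959.
True area = apparent / (areal scale) = 94000 / 1.959 ≈ 48000 km².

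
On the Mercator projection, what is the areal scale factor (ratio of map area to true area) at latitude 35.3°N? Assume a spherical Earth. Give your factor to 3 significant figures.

1.50

For Mercator, h = k = sec φ (a conformal cylindrical projection has a single point scale, 1/cos φ).
Areal scale = k² = sec²φ = 1/cos²(35.3°) = 1/0.8161² = 1.501.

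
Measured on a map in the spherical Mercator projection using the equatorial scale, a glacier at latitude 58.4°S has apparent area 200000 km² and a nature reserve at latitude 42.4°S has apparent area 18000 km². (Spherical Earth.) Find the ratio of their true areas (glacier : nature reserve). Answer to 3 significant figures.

5.59

Mercator's areal exaggeration is sec²φ; hence true area = (apparent area) · cos²φ.
True area of glacier: 200000 × cos²(58.4°) = 200000 × 0.2746 = 54910 km².
True area of nature reserve: 18000 × cos²(42.4°) = 18000 × 0.5453 = 9816 km².
Ratio = 54910 / 9816 ≈ 5.59.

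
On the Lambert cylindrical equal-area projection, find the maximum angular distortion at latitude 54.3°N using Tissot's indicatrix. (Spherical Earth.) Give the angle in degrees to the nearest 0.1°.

58.9°

The Lambert cylindrical equal-area projection is the cylindrical equal-area projection with its standard parallel at the equator (φ₀ = 0). Cylindrical equal-area (φ₀ = 0°): h = cos φ / cos 0° along meridians, k = cos 0° / cos φ along parallels; h·k = 1.
At 54.3°: h = 0.5835, k = 1.714; principal scales a = 1.714, b = 0.5835.
sin(ω/2) = (a − b)/(a + b) = 1.130/2.297 = 0.4920, so ω = 2 arcsin(0.4920) ≈ 58.9°.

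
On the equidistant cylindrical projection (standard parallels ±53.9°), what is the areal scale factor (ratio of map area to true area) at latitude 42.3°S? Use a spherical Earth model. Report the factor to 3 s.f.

0.797

In the equirectangular projection with standard parallel φ₀ = 53.9° (x = Rλ cos φ₀, y = Rφ), meridians are true-scale (h = 1) and the parallel scale is k = cos φ₀ / cos φ.
Areal scale = h·k = 1 × cos φ₀ / cos φ; at 42.3°, h = 1.000, k = 0.7966, so h·k = 0.7966.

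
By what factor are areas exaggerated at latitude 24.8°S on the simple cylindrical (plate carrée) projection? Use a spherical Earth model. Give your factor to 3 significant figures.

1.10

Plate carrée maps x = Rλ, y = Rφ. The meridian scale is h = 1 and the parallel scale is k = 1/cos φ = sec φ.
Areal scale = h·k = 1 × sec φ; at 24.8°, h = 1.000, k = 1.102, so h·k = 1.102.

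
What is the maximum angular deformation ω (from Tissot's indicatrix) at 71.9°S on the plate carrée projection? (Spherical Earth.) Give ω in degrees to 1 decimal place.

Plate carrée maps x = Rλ, y = Rφ. The meridian scale is h = 1 and the parallel scale is k = 1/cos φ = sec φ.
At 71.9°: h = 1.000, k = 3.219; principal scales a = 3.219, b = 1.000.
sin(ω/2) = (a − b)/(a + b) = 2.219/4.219 = 0.5259, so ω = 2 arcsin(0.5259) ≈ 63.5°.

63.5°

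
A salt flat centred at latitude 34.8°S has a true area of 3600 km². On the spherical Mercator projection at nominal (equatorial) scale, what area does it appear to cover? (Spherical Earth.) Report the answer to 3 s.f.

5340 km²

For Mercator, h = k = sec φ (a conformal cylindrical projection has a single point scale, 1/cos φ).
Areal scale = k² = sec²φ = 1/cos²(34.8°) = 1/0.8211² = 1.483.
Apparent area = 3600 × 1.483 ≈ 5340 km².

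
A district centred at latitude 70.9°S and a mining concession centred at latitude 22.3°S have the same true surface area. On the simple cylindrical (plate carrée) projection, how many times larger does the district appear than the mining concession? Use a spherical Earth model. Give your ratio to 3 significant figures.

2.83

For the equirectangular projection with φ₀ = 0 (plate carrée), h = 1 along meridians and k = sec φ along parallels.
Areal scale at 70.9°: h·k = 1.000 × 3.056 = 3.056.
Areal scale at 22.3°: h·k = 1.000 × 1.081 = 1.081.
Ratio = 3.056/1.081 ≈ 2.83.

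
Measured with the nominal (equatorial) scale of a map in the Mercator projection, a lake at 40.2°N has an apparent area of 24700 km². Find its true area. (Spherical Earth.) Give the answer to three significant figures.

14400 km²

For Mercator, h = k = sec φ (a conformal cylindrical projection has a single point scale, 1/cos φ).
Areal scale = k² = sec²φ = 1/cos²(40.2°) = 1/0.7638² = 1.714.
True area = apparent / (areal scale) = 24700 / 1.714 ≈ 14400 km².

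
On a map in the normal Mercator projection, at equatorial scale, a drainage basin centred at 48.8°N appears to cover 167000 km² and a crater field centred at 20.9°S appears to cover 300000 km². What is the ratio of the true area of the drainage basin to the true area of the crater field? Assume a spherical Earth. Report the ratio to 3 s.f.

Since Mercator area scale is 1/cos²φ, the true area equals the apparent area multiplied by cos²φ.
True area of drainage basin: 167000 × cos²(48.8°) = 167000 × 0.4339 = 72460 km².
True area of crater field: 300000 × cos²(20.9°) = 300000 × 0.8727 = 261800 km².
Ratio = 72460 / 261800 ≈ 0.277.

0.277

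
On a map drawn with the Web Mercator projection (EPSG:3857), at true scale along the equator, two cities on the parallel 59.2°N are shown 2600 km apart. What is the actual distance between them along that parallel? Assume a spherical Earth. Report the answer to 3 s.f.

The Mercator projection is conformal; its linear scale factor is the same in every direction and equals sec φ = 1/cos φ.
Along the parallel at 59.2°, map distances are exaggerated by k = sec 59.2° = 1.953.
True distance = 2600 / 1.953 = 2600 × cos 59.2° ≈ 1330 km.

1330 km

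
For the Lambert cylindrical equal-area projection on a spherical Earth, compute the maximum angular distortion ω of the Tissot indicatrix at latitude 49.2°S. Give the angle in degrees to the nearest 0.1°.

47.4°

The Lambert cylindrical equal-area projection is the cylindrical equal-area projection with its standard parallel at the equator (φ₀ = 0). For cylindrical equal-area with standard parallel φ₀, h = cos φ / cos φ₀ and k = cos φ₀ / cos φ, so h·k = 1.
At 49.2°: h = 0.6534, k = 1.530; principal scales a = 1.530, b = 0.6534.
sin(ω/2) = (a − b)/(a + b) = 0.8770/2.184 = 0.4016, so ω = 2 arcsin(0.4016) ≈ 47.4°.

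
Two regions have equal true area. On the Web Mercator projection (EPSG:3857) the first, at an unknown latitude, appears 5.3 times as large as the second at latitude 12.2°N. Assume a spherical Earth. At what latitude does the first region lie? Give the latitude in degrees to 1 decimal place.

On Mercator, (apparent₁)/(apparent₂) = sec²φ₁ / sec²φ₂ when true areas are equal.
cos²φ₂ / cos²φ₁ = 5.3  ⇒  cos φ₁ = cos 12.2° / √5.3 = 0.9774/2.302 = 0.4246.
φ₁ = arccos(0.4246) ≈ 64.9°.

64.9°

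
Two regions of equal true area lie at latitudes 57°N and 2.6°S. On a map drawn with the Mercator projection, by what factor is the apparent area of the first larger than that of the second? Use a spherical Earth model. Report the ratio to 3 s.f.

Mercator is conformal with k = sec φ, so areal scale = k² = sec²φ.
At 57°: sec²(57°) = 1/0.5446² = 3.371.
At 2.6°: sec²(2.6°) = 1/0.9990² = 1.002.
Ratio = 3.371/1.002 = cos²(2.6°)/cos²(57°) ≈ 3.36.

3.36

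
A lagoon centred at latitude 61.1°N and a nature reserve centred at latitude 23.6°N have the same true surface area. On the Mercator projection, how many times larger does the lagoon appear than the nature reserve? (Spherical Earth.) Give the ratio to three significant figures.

3.60

On Mercator, area is exaggerated by sec²φ = 1/cos²φ.
At 61.1°: sec²(61.1°) = 1/0.4833² = 4.282.
At 23.6°: sec²(23.6°) = 1/0.9164² = 1.191.
Ratio = 4.282/1.191 = cos²(23.6°)/cos²(61.1°) ≈ 3.60.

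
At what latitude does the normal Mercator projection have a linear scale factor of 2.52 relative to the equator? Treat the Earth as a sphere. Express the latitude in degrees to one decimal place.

Mercator scale is k = sec φ = 1/cos φ.
1/cos φ = 2.52  ⇒  cos φ = 0.3968  ⇒  φ = arccos(0.3968) ≈ 66.6°.

66.6°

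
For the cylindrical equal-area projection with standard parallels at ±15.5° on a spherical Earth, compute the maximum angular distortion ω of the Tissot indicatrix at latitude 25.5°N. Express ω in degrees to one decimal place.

7.5°

Cylindrical equal-area (φ₀ = 15.5°): h = cos φ / cos 15.5° along meridians, k = cos 15.5° / cos φ along parallels; h·k = 1.
At 25.5°: h = 0.9367, k = 1.068; principal scales a = 1.068, b = 0.9367.
sin(ω/2) = (a − b)/(a + b) = 0.1310/2.004 = 0.06535, so ω = 2 arcsin(0.06535) ≈ 7.5°.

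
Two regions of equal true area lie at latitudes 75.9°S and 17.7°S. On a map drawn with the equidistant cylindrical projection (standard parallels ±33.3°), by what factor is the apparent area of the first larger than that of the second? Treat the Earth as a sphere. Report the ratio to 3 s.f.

3.91

In the equirectangular projection with standard parallel φ₀ = 33.3° (x = Rλ cos φ₀, y = Rφ), meridians are true-scale (h = 1) and the parallel scale is k = cos φ₀ / cos φ.
Areal scale at 75.9°: h·k = 1.000 × 3.431 = 3.431.
Areal scale at 17.7°: h·k = 1.000 × 0.8773 = 0.8773.
Ratio = 3.431/0.8773 ≈ 3.91.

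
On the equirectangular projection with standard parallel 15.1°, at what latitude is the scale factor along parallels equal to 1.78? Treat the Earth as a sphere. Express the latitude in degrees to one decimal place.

The equidistant cylindrical projection with φ₀ = 15.1° has h = 1 (meridians true) and k = cos φ₀ / cos φ along parallels.
k = cos φ₀ / cos φ = 1.78  ⇒  cos φ = cos 15.1° / 1.78 = 0.5424.
φ = arccos(0.5424) ≈ 57.2°.

57.2°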